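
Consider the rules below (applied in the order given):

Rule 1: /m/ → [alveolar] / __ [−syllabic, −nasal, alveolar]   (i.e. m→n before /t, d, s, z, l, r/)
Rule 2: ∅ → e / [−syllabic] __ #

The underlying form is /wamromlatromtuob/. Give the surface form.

wanronlatrontuobe

Rule 1 (nasal place assimilation): /m/ precedes the alveolar consonant /r/, so it assimilates in place to [n]. /m/ precedes the alveolar consonant /l/, so it assimilates in place to [n]. /m/ precedes the alveolar consonant /t/, so it assimilates in place to [n]. /wamromlatromtuob/ → wanronlatrontuob.
Rule 2 (final e-epenthesis): the form ends in the consonant /b/, so [e] is inserted word-finally. /wanronlatrontuob/ → wanronlatrontuobe.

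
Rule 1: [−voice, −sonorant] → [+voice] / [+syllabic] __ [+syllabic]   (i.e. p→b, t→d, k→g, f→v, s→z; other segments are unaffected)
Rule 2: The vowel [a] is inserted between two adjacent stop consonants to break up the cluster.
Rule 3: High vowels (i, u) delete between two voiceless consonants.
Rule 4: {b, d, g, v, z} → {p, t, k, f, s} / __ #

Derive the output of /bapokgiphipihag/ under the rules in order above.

babokagiphibihak

Rule 1 (intervocalic voicing): /p/ is a voiceless obstruent between vowels /a/ and /o/, so it voices to [b]. /p/ is a voiceless obstruent between vowels /i/ and /i/, so it voices to [b]. /bapokgiphipihag/ → babokgiphibihag.
Rule 2 (stop-cluster a-epenthesis): /k/ and /g/ form a stop–stop cluster, so [a] is inserted between them. /babokgiphibihag/ → babokagiphibihag.
Rule 3 (high vowel syncope): no segment meets the environment; /babokagiphibihag/ is unchanged.
Rule 4 (final devoicing): /g/ is a voiced obstruent in word-final position, so it devoices to [k]. /babokagiphibihag/ → babokagiphibihak.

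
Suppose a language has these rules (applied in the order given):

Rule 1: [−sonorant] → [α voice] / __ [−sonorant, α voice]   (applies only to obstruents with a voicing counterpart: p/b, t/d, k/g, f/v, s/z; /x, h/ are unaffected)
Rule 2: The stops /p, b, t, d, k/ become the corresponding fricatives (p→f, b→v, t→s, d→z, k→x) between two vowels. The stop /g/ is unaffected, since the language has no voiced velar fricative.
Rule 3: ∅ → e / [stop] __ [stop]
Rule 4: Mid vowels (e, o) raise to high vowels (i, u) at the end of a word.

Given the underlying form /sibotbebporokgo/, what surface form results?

Rule 1 (regressive voicing assimilation): /t/ precedes the voiced obstruent /b/, so it voices to [d] by assimilation. /b/ precedes the voiceless obstruent /p/, so it devoices to [p] by assimilation. /k/ precedes the voiced obstruent /g/, so it voices to [g] by assimilation. /sibotbebporokgo/ → sibodbepporoggo.
Rule 2 (intervocalic spirantization): /b/ is a stop between vowels /i/ and /o/, so it spirantizes to the fricative [v]. /sibodbepporoggo/ → sivodbepporoggo.
Rule 3 (stop-cluster e-epenthesis): /d/ and /b/ form a stop–stop cluster, so [e] is inserted between them. /p/ and /p/ form a stop–stop cluster, so [e] is inserted between them. /g/ and /g/ form a stop–stop cluster, so [e] is inserted between them. /sivodbepporoggo/ → sivodebepeporogego.
Rule 4 (final vowel raising): /o/ is a mid vowel in word-final position, so it raises to [u]. /sivodebepeporogego/ → sivodebepeporogegu.

sivodebepeporogegu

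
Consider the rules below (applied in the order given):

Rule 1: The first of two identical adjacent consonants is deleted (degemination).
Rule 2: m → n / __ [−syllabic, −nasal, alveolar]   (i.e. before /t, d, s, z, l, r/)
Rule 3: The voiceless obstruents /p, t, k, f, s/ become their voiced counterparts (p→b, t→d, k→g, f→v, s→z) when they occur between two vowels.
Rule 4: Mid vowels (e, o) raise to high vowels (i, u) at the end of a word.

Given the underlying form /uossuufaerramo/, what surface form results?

Rule 1 (degemination): /ss/ is a geminate; the first /s/ deletes. /rr/ is a geminate; the first /r/ deletes. /uossuufaerramo/ → uosuufaeramo.
Rule 2 (nasal place assimilation): no segment meets the environment; /uosuufaeramo/ is unchanged.
Rule 3 (intervocalic voicing): /s/ is a voiceless obstruent between vowels /o/ and /u/, so it voices to [z]. /f/ is a voiceless obstruent between vowels /u/ and /a/, so it voices to [v]. /uosuufaeramo/ → uozuuvaeramo.
Rule 4 (final vowel raising): /o/ is a mid vowel in word-final position, so it raises to [u]. /uozuuvaeramo/ → uozuuvaeramu.

uozuuvaeramu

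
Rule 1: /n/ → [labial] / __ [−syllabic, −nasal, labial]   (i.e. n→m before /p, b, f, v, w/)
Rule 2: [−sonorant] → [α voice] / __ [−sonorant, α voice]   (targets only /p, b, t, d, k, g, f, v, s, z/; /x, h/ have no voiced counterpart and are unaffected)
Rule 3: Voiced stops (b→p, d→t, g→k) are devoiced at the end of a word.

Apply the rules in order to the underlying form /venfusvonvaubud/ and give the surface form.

vemfuzvomvaubut

Rule 1 (nasal place assimilation): /n/ precedes the labial consonant /f/, so it assimilates in place to [m]. /n/ precedes the labial consonant /v/, so it assimilates in place to [m]. /venfusvonvaubud/ → vemfusvomvaubud.
Rule 2 (regressive voicing assimilation): /s/ precedes the voiced obstruent /v/, so it voices to [z] by assimilation. /vemfusvomvaubud/ → vemfuzvomvaubud.
Rule 3 (final devoicing): /d/ is a voiced stop in word-final position, so it devoices to [t]. /vemfuzvomvaubud/ → vemfuzvomvaubut.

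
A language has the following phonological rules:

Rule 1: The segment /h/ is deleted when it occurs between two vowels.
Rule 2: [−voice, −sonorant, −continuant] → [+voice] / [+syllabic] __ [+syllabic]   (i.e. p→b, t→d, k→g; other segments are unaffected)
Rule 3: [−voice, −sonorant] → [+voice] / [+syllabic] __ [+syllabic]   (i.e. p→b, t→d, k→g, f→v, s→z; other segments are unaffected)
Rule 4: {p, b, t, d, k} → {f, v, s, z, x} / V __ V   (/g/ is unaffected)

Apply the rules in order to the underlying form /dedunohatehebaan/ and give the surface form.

Rule 1 (intervocalic h-deletion): /h/ occurs between vowels /o/ and /a/, so it deletes. /h/ occurs between vowels /e/ and /e/, so it deletes. /dedunohatehebaan/ → dedunoateebaan.
Rule 2 (intervocalic voicing): /t/ is a voiceless stop between vowels /a/ and /e/, so it voices to [d]. /dedunoateebaan/ → dedunoadeebaan.
Rule 3 (intervocalic voicing): no segment meets the environment; /dedunoadeebaan/ is unchanged.
Rule 4 (intervocalic spirantization): /d/ is a stop between vowels /e/ and /u/, so it spirantizes to the fricative [z]. /d/ is a stop between vowels /a/ and /e/, so it spirantizes to the fricative [z]. /b/ is a stop between vowels /e/ and /a/, so it spirantizes to the fricative [v]. /dedunoadeebaan/ → dezunoazeevaan.

dezunoazeevaan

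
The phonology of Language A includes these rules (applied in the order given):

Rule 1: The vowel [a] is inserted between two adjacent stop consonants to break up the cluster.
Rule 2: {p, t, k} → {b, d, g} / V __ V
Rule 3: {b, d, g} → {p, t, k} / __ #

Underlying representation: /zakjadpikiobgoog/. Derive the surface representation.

Rule 1 (stop-cluster a-epenthesis): /d/ and /p/ form a stop–stop cluster, so [a] is inserted between them. /b/ and /g/ form a stop–stop cluster, so [a] is inserted between them. /zakjadpikiobgoog/ → zakjadapikiobagoog.
Rule 2 (intervocalic voicing): /p/ is a voiceless stop between vowels /a/ and /i/, so it voices to [b]. /k/ is a voiceless stop between vowels /i/ and /i/, so it voices to [g]. /zakjadapikiobagoog/ → zakjadabigiobagoog.
Rule 3 (final devoicing): /g/ is a voiced stop in word-final position, so it devoices to [k]. /zakjadabigiobagoog/ → zakjadabigiobagook.

zakjadabigiobagook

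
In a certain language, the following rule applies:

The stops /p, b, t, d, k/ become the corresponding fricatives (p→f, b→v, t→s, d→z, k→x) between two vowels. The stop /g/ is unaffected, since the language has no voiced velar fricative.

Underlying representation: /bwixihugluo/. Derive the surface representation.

bwixihugluo

No segment of /bwixihugluo/ meets the structural description of the rule, so the form surfaces unchanged.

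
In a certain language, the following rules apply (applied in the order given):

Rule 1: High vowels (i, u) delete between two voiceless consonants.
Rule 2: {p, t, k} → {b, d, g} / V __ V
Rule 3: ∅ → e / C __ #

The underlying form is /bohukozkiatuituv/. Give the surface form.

bohkozkiaduiduve

Rule 1 (high vowel syncope): /u/ is a high vowel flanked by voiceless consonants /h/ and /k/, so it deletes. /bohukozkiatuituv/ → bohkozkiatuituv.
Rule 2 (intervocalic voicing): /t/ is a voiceless stop between vowels /a/ and /u/, so it voices to [d]. /t/ is a voiceless stop between vowels /i/ and /u/, so it voices to [d]. /bohkozkiatuituv/ → bohkozkiaduiduv.
Rule 3 (final e-epenthesis): the form ends in the consonant /v/, so [e] is inserted word-finally. /bohkozkiaduiduv/ → bohkozkiaduiduve.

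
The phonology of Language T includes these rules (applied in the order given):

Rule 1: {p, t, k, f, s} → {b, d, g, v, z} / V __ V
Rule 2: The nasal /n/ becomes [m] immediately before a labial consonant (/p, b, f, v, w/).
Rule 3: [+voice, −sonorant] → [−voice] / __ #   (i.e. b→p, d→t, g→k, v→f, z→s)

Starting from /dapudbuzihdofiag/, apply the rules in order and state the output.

dabudbuzihdoviak

Rule 1 (intervocalic voicing): /p/ is a voiceless obstruent between vowels /a/ and /u/, so it voices to [b]. /f/ is a voiceless obstruent between vowels /o/ and /i/, so it voices to [v]. /dapudbuzihdofiag/ → dabudbuzihdoviag.
Rule 2 (nasal place assimilation): no segment meets the environment; /dabudbuzihdoviag/ is unchanged.
Rule 3 (final devoicing): /g/ is a voiced obstruent in word-final position, so it devoices to [k]. /dabudbuzihdoviag/ → dabudbuzihdoviak.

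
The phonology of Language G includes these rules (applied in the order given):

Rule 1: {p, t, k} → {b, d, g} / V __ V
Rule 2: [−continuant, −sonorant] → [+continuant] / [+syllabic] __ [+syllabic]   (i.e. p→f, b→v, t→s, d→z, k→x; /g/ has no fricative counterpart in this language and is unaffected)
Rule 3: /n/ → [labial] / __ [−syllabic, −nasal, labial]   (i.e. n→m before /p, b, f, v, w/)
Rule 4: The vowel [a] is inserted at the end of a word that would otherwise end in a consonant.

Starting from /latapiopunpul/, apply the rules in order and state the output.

lazaviovumpula

Rule 1 (intervocalic voicing): /t/ is a voiceless stop between vowels /a/ and /a/, so it voices to [d]. /p/ is a voiceless stop between vowels /a/ and /i/, so it voices to [b]. /p/ is a voiceless stop between vowels /o/ and /u/, so it voices to [b]. /latapiopunpul/ → ladabiobunpul.
Rule 2 (intervocalic spirantization): /d/ is a stop between vowels /a/ and /a/, so it spirantizes to the fricative [z]. /b/ is a stop between vowels /a/ and /i/, so it spirantizes to the fricative [v]. /b/ is a stop between vowels /o/ and /u/, so it spirantizes to the fricative [v]. /ladabiobunpul/ → lazaviovunpul.
Rule 3 (nasal place assimilation): /n/ precedes the labial consonant /p/, so it assimilates in place to [m]. /lazaviovunpul/ → lazaviovumpul.
Rule 4 (final a-epenthesis): the form ends in the consonant /l/, so [a] is inserted word-finally. /lazaviovumpul/ → lazaviovumpula.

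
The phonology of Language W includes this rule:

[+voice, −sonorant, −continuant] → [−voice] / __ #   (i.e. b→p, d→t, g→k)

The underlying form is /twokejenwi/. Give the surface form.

twokejenwi

No segment of /twokejenwi/ meets the structural description of the rule, so the form surfaces unchanged.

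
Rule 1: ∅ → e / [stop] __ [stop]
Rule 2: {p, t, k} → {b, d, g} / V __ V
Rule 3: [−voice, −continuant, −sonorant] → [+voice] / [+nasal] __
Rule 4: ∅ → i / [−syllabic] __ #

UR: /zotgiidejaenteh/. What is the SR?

Rule 1 (stop-cluster e-epenthesis): /t/ and /g/ form a stop–stop cluster, so [e] is inserted between them. /zotgiidejaenteh/ → zotegiidejaenteh.
Rule 2 (intervocalic voicing): /t/ is a voiceless stop between vowels /o/ and /e/, so it voices to [d]. /zotegiidejaenteh/ → zodegiidejaenteh.
Rule 3 (post-nasal voicing): /t/ is a voiceless stop immediately after the nasal /n/, so it voices to [d]. /zodegiidejaenteh/ → zodegiidejaendeh.
Rule 4 (final i-epenthesis): the form ends in the consonant /h/, so [i] is inserted word-finally. /zodegiidejaendeh/ → zodegiidejaendehi.

zodegiidejaendehi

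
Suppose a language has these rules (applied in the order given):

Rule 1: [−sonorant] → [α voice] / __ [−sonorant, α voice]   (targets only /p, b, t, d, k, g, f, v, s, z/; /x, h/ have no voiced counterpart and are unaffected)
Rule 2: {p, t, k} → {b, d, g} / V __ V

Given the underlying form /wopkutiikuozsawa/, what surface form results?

wopkudiiguossawa

Rule 1 (regressive voicing assimilation): /z/ precedes the voiceless obstruent /s/, so it devoices to [s] by assimilation. /wopkutiikuozsawa/ → wopkutiikuossawa.
Rule 2 (intervocalic voicing): /t/ is a voiceless stop between vowels /u/ and /i/, so it voices to [d]. /k/ is a voiceless stop between vowels /i/ and /u/, so it voices to [g]. /wopkutiikuossawa/ → wopkudiiguossawa.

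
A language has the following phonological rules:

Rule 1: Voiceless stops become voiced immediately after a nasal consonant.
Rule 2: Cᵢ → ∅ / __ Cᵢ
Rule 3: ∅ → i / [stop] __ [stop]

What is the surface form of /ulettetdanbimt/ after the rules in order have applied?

Rule 1 (post-nasal voicing): /t/ is a voiceless stop immediately after the nasal /m/, so it voices to [d]. /ulettetdanbimt/ → ulettetdanbimd.
Rule 2 (degemination): /tt/ is a geminate; the first /t/ deletes. /ulettetdanbimd/ → uletetdanbimd.
Rule 3 (stop-cluster i-epenthesis): /t/ and /d/ form a stop–stop cluster, so [i] is inserted between them. /uletetdanbimd/ → uletetidanbimd.

uletetidanbimd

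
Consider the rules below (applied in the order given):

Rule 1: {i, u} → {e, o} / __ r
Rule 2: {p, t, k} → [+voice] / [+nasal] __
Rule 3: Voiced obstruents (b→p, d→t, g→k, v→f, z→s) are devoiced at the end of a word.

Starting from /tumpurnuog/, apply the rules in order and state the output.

Rule 1 (pre-rhotic lowering): /u/ is a high vowel immediately before /r/, so it lowers to [o]. /tumpurnuog/ → tumpornuog.
Rule 2 (post-nasal voicing): /p/ is a voiceless stop immediately after the nasal /m/, so it voices to [b]. /tumpornuog/ → tumbornuog.
Rule 3 (final devoicing): /g/ is a voiced obstruent in word-final position, so it devoices to [k]. /tumbornuog/ → tumbornuok.

tumbornuok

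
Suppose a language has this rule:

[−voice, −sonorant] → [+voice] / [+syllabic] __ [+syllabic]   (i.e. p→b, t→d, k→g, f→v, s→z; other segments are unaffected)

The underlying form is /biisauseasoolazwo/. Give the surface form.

biizauzeazoolazwo

/s/ is a voiceless obstruent between vowels /i/ and /a/, so it voices to [z].
/s/ is a voiceless obstruent between vowels /u/ and /e/, so it voices to [z].
/s/ is a voiceless obstruent between vowels /a/ and /o/, so it voices to [z].
Surface form: [biizauzeazoolazwo].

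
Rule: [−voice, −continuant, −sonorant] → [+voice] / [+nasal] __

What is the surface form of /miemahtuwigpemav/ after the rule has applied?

No segment of /miemahtuwigpemav/ meets the structural description of the rule, so the form surfaces unchanged.

miemahtuwigpemav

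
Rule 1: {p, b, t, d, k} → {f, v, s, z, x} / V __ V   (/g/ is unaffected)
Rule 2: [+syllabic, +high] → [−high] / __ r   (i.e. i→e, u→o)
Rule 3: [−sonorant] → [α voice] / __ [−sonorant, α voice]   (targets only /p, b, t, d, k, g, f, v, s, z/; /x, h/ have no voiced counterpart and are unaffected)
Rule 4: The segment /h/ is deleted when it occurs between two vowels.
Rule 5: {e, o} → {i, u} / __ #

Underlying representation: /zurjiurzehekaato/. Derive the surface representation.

zorjiorzeexaasu

Rule 1 (intervocalic spirantization): /k/ is a stop between vowels /e/ and /a/, so it spirantizes to the fricative [x]. /t/ is a stop between vowels /a/ and /o/, so it spirantizes to the fricative [s]. /zurjiurzehekaato/ → zurjiurzehexaaso.
Rule 2 (pre-rhotic lowering): /u/ is a high vowel immediately before /r/, so it lowers to [o]. /u/ is a high vowel immediately before /r/, so it lowers to [o]. /zurjiurzehexaaso/ → zorjiorzehexaaso.
Rule 3 (regressive voicing assimilation): no segment meets the environment; /zorjiorzehexaaso/ is unchanged.
Rule 4 (intervocalic h-deletion): /h/ occurs between vowels /e/ and /e/, so it deletes. /zorjiorzehexaaso/ → zorjiorzeexaaso.
Rule 5 (final vowel raising): /o/ is a mid vowel in word-final position, so it raises to [u]. /zorjiorzeexaaso/ → zorjiorzeexaasu.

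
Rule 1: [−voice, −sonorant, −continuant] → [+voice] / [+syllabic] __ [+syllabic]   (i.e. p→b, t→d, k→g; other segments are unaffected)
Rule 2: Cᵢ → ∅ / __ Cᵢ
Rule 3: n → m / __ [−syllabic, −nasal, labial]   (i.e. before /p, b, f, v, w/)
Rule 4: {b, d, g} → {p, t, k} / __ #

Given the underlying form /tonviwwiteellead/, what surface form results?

Rule 1 (intervocalic voicing): /t/ is a voiceless stop between vowels /i/ and /e/, so it voices to [d]. /tonviwwiteellead/ → tonviwwideellead.
Rule 2 (degemination): /ww/ is a geminate; the first /w/ deletes. /ll/ is a geminate; the first /l/ deletes. /tonviwwideellead/ → tonviwideelead.
Rule 3 (nasal place assimilation): /n/ precedes the labial consonant /v/, so it assimilates in place to [m]. /tonviwideelead/ → tomviwideelead.
Rule 4 (final devoicing): /d/ is a voiced stop in word-final position, so it devoices to [t]. /tomviwideelead/ → tomviwideeleat.

tomviwideeleat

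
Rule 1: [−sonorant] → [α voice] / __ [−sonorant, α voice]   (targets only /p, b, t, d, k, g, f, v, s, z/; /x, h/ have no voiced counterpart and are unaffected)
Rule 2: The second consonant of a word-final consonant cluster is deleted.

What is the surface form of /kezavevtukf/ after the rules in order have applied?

kezaveftuk

Rule 1 (regressive voicing assimilation): /v/ precedes the voiceless obstruent /t/, so it devoices to [f] by assimilation. /kezavevtukf/ → kezaveftukf.
Rule 2 (final cluster simplification): /f/ is the second consonant of a word-final cluster /kf/, so it deletes. /kezaveftukf/ → kezaveftuk.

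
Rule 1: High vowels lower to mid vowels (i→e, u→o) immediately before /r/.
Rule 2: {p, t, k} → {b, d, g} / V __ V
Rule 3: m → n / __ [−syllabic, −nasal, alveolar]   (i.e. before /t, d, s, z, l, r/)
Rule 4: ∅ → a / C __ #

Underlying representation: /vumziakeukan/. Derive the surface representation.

Rule 1 (pre-rhotic lowering): no segment meets the environment; /vumziakeukan/ is unchanged.
Rule 2 (intervocalic voicing): /k/ is a voiceless stop between vowels /a/ and /e/, so it voices to [g]. /k/ is a voiceless stop between vowels /u/ and /a/, so it voices to [g]. /vumziakeukan/ → vumziageugan.
Rule 3 (nasal place assimilation): /m/ precedes the alveolar consonant /z/, so it assimilates in place to [n]. /vumziageugan/ → vunziageugan.
Rule 4 (final a-epenthesis): the form ends in the consonant /n/, so [a] is inserted word-finally. /vunziageugan/ → vunziageugana.

vunziageugana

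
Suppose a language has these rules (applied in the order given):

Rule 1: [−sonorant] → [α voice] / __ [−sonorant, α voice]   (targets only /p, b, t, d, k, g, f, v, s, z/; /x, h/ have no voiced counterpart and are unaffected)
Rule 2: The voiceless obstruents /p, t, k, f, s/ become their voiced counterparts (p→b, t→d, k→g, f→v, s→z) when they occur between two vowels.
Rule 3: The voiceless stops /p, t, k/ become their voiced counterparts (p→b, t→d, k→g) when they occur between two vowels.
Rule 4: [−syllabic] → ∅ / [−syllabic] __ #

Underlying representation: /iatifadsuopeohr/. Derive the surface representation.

Rule 1 (regressive voicing assimilation): /d/ precedes the voiceless obstruent /s/, so it devoices to [t] by assimilation. /iatifadsuopeohr/ → iatifatsuopeohr.
Rule 2 (intervocalic voicing): /t/ is a voiceless obstruent between vowels /a/ and /i/, so it voices to [d]. /f/ is a voiceless obstruent between vowels /i/ and /a/, so it voices to [v]. /p/ is a voiceless obstruent between vowels /o/ and /e/, so it voices to [b]. /iatifatsuopeohr/ → iadivatsuobeohr.
Rule 3 (intervocalic voicing): no segment meets the environment; /iadivatsuobeohr/ is unchanged.
Rule 4 (final cluster simplification): /r/ is the second consonant of a word-final cluster /hr/, so it deletes. /iadivatsuobeohr/ → iadivatsuobeoh.

iadivatsuobeoh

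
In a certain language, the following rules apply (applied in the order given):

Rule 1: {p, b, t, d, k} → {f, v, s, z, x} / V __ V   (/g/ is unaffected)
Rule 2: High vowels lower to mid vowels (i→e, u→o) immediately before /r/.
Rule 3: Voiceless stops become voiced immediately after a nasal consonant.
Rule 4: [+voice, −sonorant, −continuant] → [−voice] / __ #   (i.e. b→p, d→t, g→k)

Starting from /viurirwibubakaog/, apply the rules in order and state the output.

Rule 1 (intervocalic spirantization): /b/ is a stop between vowels /i/ and /u/, so it spirantizes to the fricative [v]. /b/ is a stop between vowels /u/ and /a/, so it spirantizes to the fricative [v]. /k/ is a stop between vowels /a/ and /a/, so it spirantizes to the fricative [x]. /viurirwibubakaog/ → viurirwivuvaxaog.
Rule 2 (pre-rhotic lowering): /u/ is a high vowel immediately before /r/, so it lowers to [o]. /i/ is a high vowel immediately before /r/, so it lowers to [e]. /viurirwivuvaxaog/ → viorerwivuvaxaog.
Rule 3 (post-nasal voicing): no segment meets the environment; /viorerwivuvaxaog/ is unchanged.
Rule 4 (final devoicing): /g/ is a voiced stop in word-final position, so it devoices to [k]. /viorerwivuvaxaog/ → viorerwivuvaxaok.

viorerwivuvaxaok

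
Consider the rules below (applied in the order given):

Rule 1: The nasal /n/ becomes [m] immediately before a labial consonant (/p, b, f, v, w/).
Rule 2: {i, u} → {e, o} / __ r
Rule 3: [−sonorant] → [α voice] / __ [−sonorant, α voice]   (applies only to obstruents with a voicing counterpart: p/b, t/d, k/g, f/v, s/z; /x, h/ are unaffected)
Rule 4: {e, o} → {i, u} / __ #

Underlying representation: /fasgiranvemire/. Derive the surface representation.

fazgeramvemeri

Rule 1 (nasal place assimilation): /n/ precedes the labial consonant /v/, so it assimilates in place to [m]. /fasgiranvemire/ → fasgiramvemire.
Rule 2 (pre-rhotic lowering): /i/ is a high vowel immediately before /r/, so it lowers to [e]. /i/ is a high vowel immediately before /r/, so it lowers to [e]. /fasgiramvemire/ → fasgeramvemere.
Rule 3 (regressive voicing assimilation): /s/ precedes the voiced obstruent /g/, so it voices to [z] by assimilation. /fasgeramvemere/ → fazgeramvemere.
Rule 4 (final vowel raising): /e/ is a mid vowel in word-final position, so it raises to [i]. /fazgeramvemere/ → fazgeramvemeri.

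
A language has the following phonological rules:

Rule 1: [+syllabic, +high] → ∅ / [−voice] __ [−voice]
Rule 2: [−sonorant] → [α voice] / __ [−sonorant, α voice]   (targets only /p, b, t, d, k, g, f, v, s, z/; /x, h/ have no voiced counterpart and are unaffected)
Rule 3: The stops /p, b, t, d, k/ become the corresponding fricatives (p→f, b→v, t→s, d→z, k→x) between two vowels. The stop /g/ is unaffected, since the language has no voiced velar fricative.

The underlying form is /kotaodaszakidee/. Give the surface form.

Rule 1 (high vowel syncope): no segment meets the environment; /kotaodaszakidee/ is unchanged.
Rule 2 (regressive voicing assimilation): /s/ precedes the voiced obstruent /z/, so it voices to [z] by assimilation. /kotaodaszakidee/ → kotaodazzakidee.
Rule 3 (intervocalic spirantization): /t/ is a stop between vowels /o/ and /a/, so it spirantizes to the fricative [s]. /d/ is a stop between vowels /o/ and /a/, so it spirantizes to the fricative [z]. /k/ is a stop between vowels /a/ and /i/, so it spirantizes to the fricative [x]. /d/ is a stop between vowels /i/ and /e/, so it spirantizes to the fricative [z]. /kotaodazzakidee/ → kosaozazzaxizee.

kosaozazzaxizee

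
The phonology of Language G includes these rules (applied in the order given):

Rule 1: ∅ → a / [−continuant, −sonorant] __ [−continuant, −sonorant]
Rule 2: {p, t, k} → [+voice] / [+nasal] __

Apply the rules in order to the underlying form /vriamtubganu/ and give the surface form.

vriamdubaganu

Rule 1 (stop-cluster a-epenthesis): /b/ and /g/ form a stop–stop cluster, so [a] is inserted between them. /vriamtubganu/ → vriamtubaganu.
Rule 2 (post-nasal voicing): /t/ is a voiceless stop immediately after the nasal /m/, so it voices to [d]. /vriamtubaganu/ → vriamdubaganu.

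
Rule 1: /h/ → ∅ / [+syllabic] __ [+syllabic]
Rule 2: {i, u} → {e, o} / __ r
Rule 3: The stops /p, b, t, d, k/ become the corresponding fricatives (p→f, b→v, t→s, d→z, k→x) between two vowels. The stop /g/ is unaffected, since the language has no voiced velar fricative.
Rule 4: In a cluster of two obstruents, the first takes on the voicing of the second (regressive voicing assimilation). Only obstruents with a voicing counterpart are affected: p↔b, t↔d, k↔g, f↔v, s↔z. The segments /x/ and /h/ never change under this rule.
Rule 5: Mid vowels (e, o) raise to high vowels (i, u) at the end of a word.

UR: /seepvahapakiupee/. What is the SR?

seebvaafaxiufei

Rule 1 (intervocalic h-deletion): /h/ occurs between vowels /a/ and /a/, so it deletes. /seepvahapakiupee/ → seepvaapakiupee.
Rule 2 (pre-rhotic lowering): no segment meets the environment; /seepvaapakiupee/ is unchanged.
Rule 3 (intervocalic spirantization): /p/ is a stop between vowels /a/ and /a/, so it spirantizes to the fricative [f]. /k/ is a stop between vowels /a/ and /i/, so it spirantizes to the fricative [x]. /p/ is a stop between vowels /u/ and /e/, so it spirantizes to the fricative [f]. /seepvaapakiupee/ → seepvaafaxiufee.
Rule 4 (regressive voicing assimilation): /p/ precedes the voiced obstruent /v/, so it voices to [b] by assimilation. /seepvaafaxiufee/ → seebvaafaxiufee.
Rule 5 (final vowel raising): /e/ is a mid vowel in word-final position, so it raises to [i]. /seebvaafaxiufee/ → seebvaafaxiufei.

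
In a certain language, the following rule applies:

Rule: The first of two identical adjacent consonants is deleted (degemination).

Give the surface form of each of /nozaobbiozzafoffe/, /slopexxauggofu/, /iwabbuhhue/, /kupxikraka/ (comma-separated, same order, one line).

nozaobiozafofe, slopexaugofu, iwabuhue, kupxikraka

/nozaobbiozzafoffe/: /bb/ is a geminate; the first /b/ deletes. /zz/ is a geminate; the first /z/ deletes. /ff/ is a geminate; the first /f/ deletes. → [nozaobiozafofe].
/slopexxauggofu/: /xx/ is a geminate; the first /x/ deletes. /gg/ is a geminate; the first /g/ deletes. → [slopexaugofu].
/iwabbuhhue/: /bb/ is a geminate; the first /b/ deletes. /hh/ is a geminate; the first /h/ deletes. → [iwabuhue].
/kupxikraka/: the rule's environment is not met; surfaces unchanged as [kupxikraka].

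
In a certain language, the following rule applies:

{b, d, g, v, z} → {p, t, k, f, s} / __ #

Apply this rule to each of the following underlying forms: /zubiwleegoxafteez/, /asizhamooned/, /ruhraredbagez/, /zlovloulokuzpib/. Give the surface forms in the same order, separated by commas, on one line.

zubiwleegoxaftees, asizhamoonet, ruhraredbages, zlovloulokuzpip

/zubiwleegoxafteez/: /z/ is a voiced obstruent in word-final position, so it devoices to [s]. → [zubiwleegoxaftees].
/asizhamooned/: /d/ is a voiced obstruent in word-final position, so it devoices to [t]. → [asizhamoonet].
/ruhraredbagez/: /z/ is a voiced obstruent in word-final position, so it devoices to [s]. → [ruhraredbages].
/zlovloulokuzpib/: /b/ is a voiced obstruent in word-final position, so it devoices to [p]. → [zlovloulokuzpip].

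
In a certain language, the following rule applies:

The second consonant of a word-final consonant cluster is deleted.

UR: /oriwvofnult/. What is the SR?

/t/ is the second consonant of a word-final cluster /lt/, so it deletes.
The other instances of /r/, /w/, /v/, /f/, /n/, /l/ do not occur in the required environment and remain unchanged.
Surface form: [oriwvofnul].

oriwvofnul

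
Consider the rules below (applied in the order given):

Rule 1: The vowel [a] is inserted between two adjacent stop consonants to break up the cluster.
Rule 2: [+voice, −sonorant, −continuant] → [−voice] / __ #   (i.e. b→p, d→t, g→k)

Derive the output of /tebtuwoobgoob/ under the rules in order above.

Rule 1 (stop-cluster a-epenthesis): /b/ and /t/ form a stop–stop cluster, so [a] is inserted between them. /b/ and /g/ form a stop–stop cluster, so [a] is inserted between them. /tebtuwoobgoob/ → tebatuwoobagoob.
Rule 2 (final devoicing): /b/ is a voiced stop in word-final position, so it devoices to [p]. /tebatuwoobagoob/ → tebatuwoobagoop.

tebatuwoobagoop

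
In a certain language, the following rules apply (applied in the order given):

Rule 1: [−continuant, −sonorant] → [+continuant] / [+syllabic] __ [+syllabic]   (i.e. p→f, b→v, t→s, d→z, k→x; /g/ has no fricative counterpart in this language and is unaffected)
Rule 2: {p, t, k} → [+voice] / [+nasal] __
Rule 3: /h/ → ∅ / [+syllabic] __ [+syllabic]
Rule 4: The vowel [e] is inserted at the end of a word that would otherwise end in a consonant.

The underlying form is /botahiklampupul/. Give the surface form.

bosaiklambufule

Rule 1 (intervocalic spirantization): /t/ is a stop between vowels /o/ and /a/, so it spirantizes to the fricative [s]. /p/ is a stop between vowels /u/ and /u/, so it spirantizes to the fricative [f]. /botahiklampupul/ → bosahiklampuful.
Rule 2 (post-nasal voicing): /p/ is a voiceless stop immediately after the nasal /m/, so it voices to [b]. /bosahiklampuful/ → bosahiklambuful.
Rule 3 (intervocalic h-deletion): /h/ occurs between vowels /a/ and /i/, so it deletes. /bosahiklambuful/ → bosaiklambuful.
Rule 4 (final e-epenthesis): the form ends in the consonant /l/, so [e] is inserted word-finally. /bosaiklambuful/ → bosaiklambufule.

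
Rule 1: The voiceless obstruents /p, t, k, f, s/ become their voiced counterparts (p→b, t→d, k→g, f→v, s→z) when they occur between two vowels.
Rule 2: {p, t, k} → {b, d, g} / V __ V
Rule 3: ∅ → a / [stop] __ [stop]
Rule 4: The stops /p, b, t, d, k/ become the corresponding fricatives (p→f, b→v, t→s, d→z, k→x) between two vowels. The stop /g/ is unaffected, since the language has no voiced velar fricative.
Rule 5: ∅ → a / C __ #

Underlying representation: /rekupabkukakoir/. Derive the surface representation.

reguvavaxugagoira

Rule 1 (intervocalic voicing): /k/ is a voiceless obstruent between vowels /e/ and /u/, so it voices to [g]. /p/ is a voiceless obstruent between vowels /u/ and /a/, so it voices to [b]. /k/ is a voiceless obstruent between vowels /u/ and /a/, so it voices to [g]. /k/ is a voiceless obstruent between vowels /a/ and /o/, so it voices to [g]. /rekupabkukakoir/ → regubabkugagoir.
Rule 2 (intervocalic voicing): no segment meets the environment; /regubabkugagoir/ is unchanged.
Rule 3 (stop-cluster a-epenthesis): /b/ and /k/ form a stop–stop cluster, so [a] is inserted between them. /regubabkugagoir/ → regubabakugagoir.
Rule 4 (intervocalic spirantization): /b/ is a stop between vowels /u/ and /a/, so it spirantizes to the fricative [v]. /b/ is a stop between vowels /a/ and /a/, so it spirantizes to the fricative [v]. /k/ is a stop between vowels /a/ and /u/, so it spirantizes to the fricative [x]. /regubabakugagoir/ → reguvavaxugagoir.
Rule 5 (final a-epenthesis): the form ends in the consonant /r/, so [a] is inserted word-finally. /reguvavaxugagoir/ → reguvavaxugagoira.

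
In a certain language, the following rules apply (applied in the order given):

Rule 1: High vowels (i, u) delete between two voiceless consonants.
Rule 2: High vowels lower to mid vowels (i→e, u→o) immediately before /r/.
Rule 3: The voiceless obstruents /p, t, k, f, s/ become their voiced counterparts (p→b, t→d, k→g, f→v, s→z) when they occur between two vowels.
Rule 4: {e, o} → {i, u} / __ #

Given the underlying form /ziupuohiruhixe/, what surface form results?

Rule 1 (high vowel syncope): /i/ is a high vowel flanked by voiceless consonants /h/ and /x/, so it deletes. /ziupuohiruhixe/ → ziupuohiruhxe.
Rule 2 (pre-rhotic lowering): /i/ is a high vowel immediately before /r/, so it lowers to [e]. /ziupuohiruhxe/ → ziupuoheruhxe.
Rule 3 (intervocalic voicing): /p/ is a voiceless obstruent between vowels /u/ and /u/, so it voices to [b]. /ziupuoheruhxe/ → ziubuoheruhxe.
Rule 4 (final vowel raising): /e/ is a mid vowel in word-final position, so it raises to [i]. /ziubuoheruhxe/ → ziubuoheruhxi.

ziubuoheruhxi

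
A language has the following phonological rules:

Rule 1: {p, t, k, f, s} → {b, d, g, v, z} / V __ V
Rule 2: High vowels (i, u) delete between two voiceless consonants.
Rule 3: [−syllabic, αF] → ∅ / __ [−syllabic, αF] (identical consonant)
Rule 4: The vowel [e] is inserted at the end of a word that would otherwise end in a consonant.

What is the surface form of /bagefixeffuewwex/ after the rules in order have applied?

Rule 1 (intervocalic voicing): /f/ is a voiceless obstruent between vowels /e/ and /i/, so it voices to [v]. /bagefixeffuewwex/ → bagevixeffuewwex.
Rule 2 (high vowel syncope): no segment meets the environment; /bagevixeffuewwex/ is unchanged.
Rule 3 (degemination): /ff/ is a geminate; the first /f/ deletes. /ww/ is a geminate; the first /w/ deletes. /bagevixeffuewwex/ → bagevixefuewex.
Rule 4 (final e-epenthesis): the form ends in the consonant /x/, so [e] is inserted word-finally. /bagevixefuewex/ → bagevixefuewexe.

bagevixefuewexe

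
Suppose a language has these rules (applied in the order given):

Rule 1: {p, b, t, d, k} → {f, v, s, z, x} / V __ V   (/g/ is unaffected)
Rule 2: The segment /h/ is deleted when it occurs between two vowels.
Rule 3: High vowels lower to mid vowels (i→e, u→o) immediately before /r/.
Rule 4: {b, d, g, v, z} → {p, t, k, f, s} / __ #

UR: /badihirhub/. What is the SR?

bazierhup

Rule 1 (intervocalic spirantization): /d/ is a stop between vowels /a/ and /i/, so it spirantizes to the fricative [z]. /badihirhub/ → bazihirhub.
Rule 2 (intervocalic h-deletion): /h/ occurs between vowels /i/ and /i/, so it deletes. /bazihirhub/ → baziirhub.
Rule 3 (pre-rhotic lowering): /i/ is a high vowel immediately before /r/, so it lowers to [e]. /baziirhub/ → bazierhub.
Rule 4 (final devoicing): /b/ is a voiced obstruent in word-final position, so it devoices to [p]. /bazierhub/ → bazierhup.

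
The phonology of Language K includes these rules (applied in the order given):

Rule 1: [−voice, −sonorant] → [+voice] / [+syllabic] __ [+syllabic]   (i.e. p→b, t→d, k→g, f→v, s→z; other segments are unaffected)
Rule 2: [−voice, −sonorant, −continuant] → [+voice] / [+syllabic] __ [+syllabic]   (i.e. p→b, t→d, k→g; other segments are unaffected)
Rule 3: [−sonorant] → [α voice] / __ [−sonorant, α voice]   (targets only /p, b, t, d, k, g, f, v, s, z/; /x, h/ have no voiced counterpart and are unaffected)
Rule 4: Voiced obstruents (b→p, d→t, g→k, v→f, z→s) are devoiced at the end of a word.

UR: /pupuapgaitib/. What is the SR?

pubuabgaidip

Rule 1 (intervocalic voicing): /p/ is a voiceless obstruent between vowels /u/ and /u/, so it voices to [b]. /t/ is a voiceless obstruent between vowels /i/ and /i/, so it voices to [d]. /pupuapgaitib/ → pubuapgaidib.
Rule 2 (intervocalic voicing): no segment meets the environment; /pubuapgaidib/ is unchanged.
Rule 3 (regressive voicing assimilation): /p/ precedes the voiced obstruent /g/, so it voices to [b] by assimilation. /pubuapgaidib/ → pubuabgaidib.
Rule 4 (final devoicing): /b/ is a voiced obstruent in word-final position, so it devoices to [p]. /pubuabgaidib/ → pubuabgaidip.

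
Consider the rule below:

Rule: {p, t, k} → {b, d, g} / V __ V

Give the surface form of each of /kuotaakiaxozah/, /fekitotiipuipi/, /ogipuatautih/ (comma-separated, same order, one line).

/kuotaakiaxozah/: /t/ is a voiceless stop between vowels /o/ and /a/, so it voices to [d]. /k/ is a voiceless stop between vowels /a/ and /i/, so it voices to [g]. → [kuodaagiaxozah].
/fekitotiipuipi/: /k/ is a voiceless stop between vowels /e/ and /i/, so it voices to [g]. /t/ is a voiceless stop between vowels /i/ and /o/, so it voices to [d]. /t/ is a voiceless stop between vowels /o/ and /i/, so it voices to [d]. /p/ is a voiceless stop between vowels /i/ and /u/, so it voices to [b]. /p/ is a voiceless stop between vowels /i/ and /i/, so it voices to [b]. → [fegidodiibuibi].
/ogipuatautih/: /p/ is a voiceless stop between vowels /i/ and /u/, so it voices to [b]. /t/ is a voiceless stop between vowels /a/ and /a/, so it voices to [d]. /t/ is a voiceless stop between vowels /u/ and /i/, so it voices to [d]. → [ogibuadaudih].

kuodaagiaxozah, fegidodiibuibi, ogibuadaudih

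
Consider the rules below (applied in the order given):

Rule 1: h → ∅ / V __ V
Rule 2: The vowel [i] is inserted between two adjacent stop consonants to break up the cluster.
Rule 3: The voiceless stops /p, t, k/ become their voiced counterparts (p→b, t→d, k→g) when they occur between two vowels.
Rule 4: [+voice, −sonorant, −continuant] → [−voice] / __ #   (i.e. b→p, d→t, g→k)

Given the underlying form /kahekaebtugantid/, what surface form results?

Rule 1 (intervocalic h-deletion): /h/ occurs between vowels /a/ and /e/, so it deletes. /kahekaebtugantid/ → kaekaebtugantid.
Rule 2 (stop-cluster i-epenthesis): /b/ and /t/ form a stop–stop cluster, so [i] is inserted between them. /kaekaebtugantid/ → kaekaebitugantid.
Rule 3 (intervocalic voicing): /k/ is a voiceless stop between vowels /e/ and /a/, so it voices to [g]. /t/ is a voiceless stop between vowels /i/ and /u/, so it voices to [d]. /kaekaebitugantid/ → kaegaebidugantid.
Rule 4 (final devoicing): /d/ is a voiced stop in word-final position, so it devoices to [t]. /kaegaebidugantid/ → kaegaebidugantit.

kaegaebidugantit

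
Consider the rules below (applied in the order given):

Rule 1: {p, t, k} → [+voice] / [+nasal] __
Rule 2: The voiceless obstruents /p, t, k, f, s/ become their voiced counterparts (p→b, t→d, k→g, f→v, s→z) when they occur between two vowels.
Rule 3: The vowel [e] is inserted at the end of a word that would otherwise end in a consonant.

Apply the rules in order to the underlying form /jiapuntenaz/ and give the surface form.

Rule 1 (post-nasal voicing): /t/ is a voiceless stop immediately after the nasal /n/, so it voices to [d]. /jiapuntenaz/ → jiapundenaz.
Rule 2 (intervocalic voicing): /p/ is a voiceless obstruent between vowels /a/ and /u/, so it voices to [b]. /jiapundenaz/ → jiabundenaz.
Rule 3 (final e-epenthesis): the form ends in the consonant /z/, so [e] is inserted word-finally. /jiabundenaz/ → jiabundenaze.

jiabundenaze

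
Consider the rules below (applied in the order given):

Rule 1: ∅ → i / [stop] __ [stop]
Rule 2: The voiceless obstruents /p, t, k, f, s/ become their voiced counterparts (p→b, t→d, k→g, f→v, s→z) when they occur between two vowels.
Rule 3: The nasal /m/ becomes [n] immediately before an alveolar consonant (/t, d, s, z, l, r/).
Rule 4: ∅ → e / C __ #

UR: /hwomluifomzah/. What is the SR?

hwonluivonzahe

Rule 1 (stop-cluster i-epenthesis): no segment meets the environment; /hwomluifomzah/ is unchanged.
Rule 2 (intervocalic voicing): /f/ is a voiceless obstruent between vowels /i/ and /o/, so it voices to [v]. /hwomluifomzah/ → hwomluivomzah.
Rule 3 (nasal place assimilation): /m/ precedes the alveolar consonant /l/, so it assimilates in place to [n]. /m/ precedes the alveolar consonant /z/, so it assimilates in place to [n]. /hwomluivomzah/ → hwonluivonzah.
Rule 4 (final e-epenthesis): the form ends in the consonant /h/, so [e] is inserted word-finally. /hwonluivonzah/ → hwonluivonzahe.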